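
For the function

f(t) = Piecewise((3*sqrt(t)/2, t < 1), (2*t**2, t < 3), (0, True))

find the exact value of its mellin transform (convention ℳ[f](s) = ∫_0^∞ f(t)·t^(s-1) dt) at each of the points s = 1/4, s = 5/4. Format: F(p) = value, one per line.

breakpoints 1: one integral from each of the 2 segments
between 0 and 1 the integrand is 3*sqrt(t)/2·t^(s-1)
between 1 and 3 the integrand is 2*t**2·t^(s-1)

F(1/4) = 10/9 + 8*3**(1/4)
F(5/4) = 22/91 + 216*3**(1/4)/13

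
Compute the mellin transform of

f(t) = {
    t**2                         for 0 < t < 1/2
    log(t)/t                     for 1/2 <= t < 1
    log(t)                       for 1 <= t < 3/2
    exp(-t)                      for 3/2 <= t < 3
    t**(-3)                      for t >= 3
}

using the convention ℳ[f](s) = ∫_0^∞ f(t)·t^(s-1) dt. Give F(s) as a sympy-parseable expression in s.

slice at 1/2, 1, 3/2, 3, transform all 5 pieces, and sum them
segment 0 to 1/2 holds t**2; add its integral
segment 1/2 to 1 holds log(t)/t; add its integral
on [1, 3/2) integrate f = log(t) against the kernel
segment [3/2, 3) carries exp(-t); integrate it
on [3, ∞) integrate f = t**(-3) against the kernel

(108*2**s*s**2*(s - 3)*(s + 2)*(s**2 - 2*s + 1)*uppergamma(s, 3/2) - 108*2**s*s**2*(s - 3)*(s + 2)*(s**2 - 2*s + 1)*uppergamma(s, 3) - 108*2**s*s**2*(s - 3)*(s + 2) + 108*2**s*(s - 3)*(s + 2)*(s**2 - 2*s + 1) - 108*3**s*s*(s - 3)*(s + 2)*(s**2 - 2*s + 1)*log(2) + 108*3**s*s*(s - 3)*(s + 2)*(s**2 - 2*s + 1)*log(3) - 108*3**s*(s - 3)*(s + 2)*(s**2 - 2*s + 1) - 4*6**s*s**2*(s + 2)*(s**2 - 2*s + 1) + 216*s**3*(s - 3)*(s + 2)*log(2) - 216*s**2*(s - 3)*(s + 2)*log(2) + 216*s**2*(s - 3)*(s + 2) + 27*s**2*(s - 3)*(s**2 - 2*s + 1))/(108*2**s*s**2*(s - 3)*(s + 2)*(s**2 - 2*s + 1))
  -2 < Re(s) < 3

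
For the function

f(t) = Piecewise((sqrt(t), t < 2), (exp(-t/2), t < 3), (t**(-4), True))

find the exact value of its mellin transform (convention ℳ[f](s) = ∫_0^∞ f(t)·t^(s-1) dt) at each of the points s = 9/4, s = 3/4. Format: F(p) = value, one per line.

along the cuts 2, 3, ℳ[f](s) splits into 3 integrals
segment [0, 2) carries sqrt(t); integrate it
∫ over [2, 3) of exp(-t/2)·t^(s-1) joins the sum
for t in [3, ∞): the term is ∫ t**(-4)·t^(s-1)

F(9/4) = -4*2**(1/4)*uppergamma(9/4, 3/2) + 4*3**(1/4)/63 + 16*2**(3/4)/11 + 4*2**(1/4)*uppergamma(9/4, 1)
F(3/4) = -2**(3/4)*uppergamma(3/4, 3/2) + 4*3**(3/4)/1053 + 2**(3/4)*uppergamma(3/4, 1) + 8*2**(1/4)/5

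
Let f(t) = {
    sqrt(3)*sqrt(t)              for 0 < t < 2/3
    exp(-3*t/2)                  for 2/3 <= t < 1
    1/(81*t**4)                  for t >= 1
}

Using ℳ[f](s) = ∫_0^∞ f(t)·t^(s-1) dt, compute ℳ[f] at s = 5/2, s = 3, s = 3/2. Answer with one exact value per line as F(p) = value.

invert the common scale on t to get sqrt(t) on [0, 2); exp(-t/2) on [2, 3); t**(-4) on [3, ∞)
f breaks at 2/3, 1 into 3 integrals to sum
segment 0 to 2/3 holds sqrt(3)*sqrt(t); add its integral
[2/3, 1) adds the kernel integral of exp(-3*t/2)
on [1, ∞): add ∫ 1/(81*t**4)·t^(s-1) dt

F(5/2) = -4*exp(-3/2)/3 - sqrt(6)*sqrt(pi)*erfc(sqrt(6)/2)/9 + 2/243 + sqrt(6)*sqrt(pi)*erfc(1)/9 + 8*sqrt(3)/81 + 10*sqrt(6)*exp(-1)/27
F(3) = -58*exp(-3/2)/27 + 1/81 + 16*sqrt(2)/189 + 40*exp(-1)/27
F(3/2) = -2*exp(-3/2)/3 - sqrt(6)*sqrt(pi)*erfc(sqrt(6)/2)/9 + 2/405 + sqrt(6)*sqrt(pi)*erfc(1)/9 + 2*sqrt(6)*exp(-1)/9 + 2*sqrt(3)/9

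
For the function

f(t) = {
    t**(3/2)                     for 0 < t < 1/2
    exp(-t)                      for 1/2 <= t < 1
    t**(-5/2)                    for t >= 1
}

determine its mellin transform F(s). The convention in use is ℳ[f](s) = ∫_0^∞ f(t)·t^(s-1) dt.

(2*2**s*(2*s - 5)*(2*s + 3)*uppergamma(s, 1/2) - 2*2**s*(2*s - 5)*(2*s + 3)*uppergamma(s, 1) - 4*2**s*(2*s + 3) + sqrt(2)*(2*s - 5))/(2*2**s*(2*s - 5)*(2*s + 3))
  -3/2 < Re(s) < 5/2

split f at 1/2, 1: ℳ[f](s) collects 3 kernel integrals
∫ over [0, 1/2) of t**(3/2)·t^(s-1) joins the sum
piece [1/2, 1): integrate exp(-t) against the kernel
the [1, ∞) slice contributes ∫ t**(-5/2)·t^(s-1) dt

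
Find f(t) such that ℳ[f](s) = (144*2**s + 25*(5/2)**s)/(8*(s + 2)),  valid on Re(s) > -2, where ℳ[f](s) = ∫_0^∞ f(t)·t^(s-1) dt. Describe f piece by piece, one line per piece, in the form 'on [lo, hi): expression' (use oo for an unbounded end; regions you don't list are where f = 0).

on [0, 2): 5*t**2
on [2, 5/2): t**2/2

the 2 pieces separated at 2 each add one integral
on [0, 2): add ∫ 5*t**2·t^(s-1) dt
between 2 and 5/2 the integrand is t**2/2·t^(s-1)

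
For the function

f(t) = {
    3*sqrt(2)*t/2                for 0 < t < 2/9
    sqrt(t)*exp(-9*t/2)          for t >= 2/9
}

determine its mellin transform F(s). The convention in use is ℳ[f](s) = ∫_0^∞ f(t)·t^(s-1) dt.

(9/2)**(-s - 1/2)*((2*s + 2)*uppergamma(s + 1/2, 1) + 2)/(2*s + 2)
  Re(s) > -1

back out the shared t-power: 3*sqrt(2)*sqrt(t)/2 on [0, 2/9); exp(-9*t/2) on [2/9, ∞)
reversing the common scale on t: sqrt(6)*sqrt(t)/2 on [0, 2/3); exp(-3*t/2) on [2/3, ∞)
remove the common scale on t first: sqrt(t) on [0, 1); exp(-t) on [1, ∞)
f breaks at 2/9 into 2 integrals to sum
∫ 3*sqrt(2)*t/2·t^(s-1) over [0, 2/9)
segment [2/9, ∞) carries sqrt(t)*exp(-9*t/2); integrate it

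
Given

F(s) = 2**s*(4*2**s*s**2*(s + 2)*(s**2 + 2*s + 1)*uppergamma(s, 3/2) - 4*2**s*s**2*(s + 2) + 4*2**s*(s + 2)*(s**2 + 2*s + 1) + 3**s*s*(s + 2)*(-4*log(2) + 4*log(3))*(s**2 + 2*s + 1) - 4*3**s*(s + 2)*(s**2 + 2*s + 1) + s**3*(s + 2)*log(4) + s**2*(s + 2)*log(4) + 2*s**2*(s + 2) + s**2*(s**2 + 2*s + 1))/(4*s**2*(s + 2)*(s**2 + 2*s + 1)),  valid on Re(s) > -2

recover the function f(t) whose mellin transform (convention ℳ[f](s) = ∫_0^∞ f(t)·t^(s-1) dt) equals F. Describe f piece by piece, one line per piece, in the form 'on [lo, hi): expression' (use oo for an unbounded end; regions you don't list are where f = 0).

peel off the power substitution: t**4/16 on [0, sqrt(2)); t**2*log(t**2/4)/4 on [sqrt(2), 2); log(t**2/4) on [2, sqrt(6)); …
back out the common scale on t: t**4 on [0, sqrt(2)/2); t**2*log(t**2) on [sqrt(2)/2, 1); log(t**2) on [1, sqrt(6)/2); …
reversing the power substitution: t**2 on [0, 1/2); t*log(t) on [1/2, 1); log(t) on [1, 3/2); …
the 4 pieces separated at 2, 4, 6 each add one integral
over [0, 2), the kernel integral of t**2/16 enters the sum
on [2, 4): add ∫ t*log(t/4)/4·t^(s-1) dt
over [4, 6), the kernel integral of log(t/4) enters the sum
on [6, ∞) integrate f = exp(-t/4) against the kernel

on [0, 2): t**2/16
on [2, 4): t*log(t/4)/4
on [4, 6): log(t/4)
on [6, oo): exp(-t/4)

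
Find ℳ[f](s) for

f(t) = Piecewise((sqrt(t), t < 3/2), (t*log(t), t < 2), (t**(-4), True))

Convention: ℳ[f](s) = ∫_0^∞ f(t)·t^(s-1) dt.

split f at 3/2, 2: ℳ[f](s) collects 3 kernel integrals
the [0, 3/2) slice contributes ∫ sqrt(t)·t^(s-1) dt
over [3/2, 2), the kernel integral of t*log(t) enters the sum
segment 2 to ∞ holds t**(-4); add its integral

(-32*2**(2*s)*(s - 4)*(2*s + 1) + 3**s*s*(s - 4)*(2*s + 1)*(-24*log(3) + 24*log(2)) + 3**s*(s - 4)*(2*s + 1)*(-24*log(3) + 24*log(2)) + 24*3**s*(s - 4)*(2*s + 1) + 16*3**s*sqrt(6)*(s - 4)*(s**2 + 2*s + 1) + 32*4**s*s*(s - 4)*(2*s + 1)*log(2) + 32*4**s*(s - 4)*(2*s + 1)*log(2) - 4**s*(2*s + 1)*(s**2 + 2*s + 1))/(16*2**s*(s - 4)*(2*s + 1)*(s**2 + 2*s + 1))
  -1/2 < Re(s) < 4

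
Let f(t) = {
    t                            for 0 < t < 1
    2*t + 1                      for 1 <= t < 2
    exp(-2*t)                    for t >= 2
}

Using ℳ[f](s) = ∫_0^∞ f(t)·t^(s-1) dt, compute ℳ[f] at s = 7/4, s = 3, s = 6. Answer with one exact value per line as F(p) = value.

F(7/4) = -72/77 + 2**(1/4)*uppergamma(7/4, 4)/4 + 312*2**(3/4)/77
F(3) = 13*exp(-4)/4 + 121/12
F(6) = 643*exp(-4)/8 + 657/14

along the cuts 1, 2, ℳ[f](s) splits into 3 integrals
piece [0, 1): integrate t against the kernel
over [1, 2), the kernel integral of (2*t + 1) enters the sum
[2, ∞) adds the kernel integral of exp(-2*t)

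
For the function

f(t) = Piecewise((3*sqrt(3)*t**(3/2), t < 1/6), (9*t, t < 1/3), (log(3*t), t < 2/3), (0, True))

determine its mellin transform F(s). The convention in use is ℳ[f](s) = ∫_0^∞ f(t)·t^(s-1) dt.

back out the common scale on t: t**(3/2) on [0, 1/2); 3*t on [1/2, 1); log(t) on [1, 2)
breakpoints 1/6, 1/3: one integral from each of the 3 segments
segment 0 to 1/6 holds 3*sqrt(3)*t**(3/2); add its integral
piece [1/6, 1/3): integrate 9*t against the kernel
piece [1/3, 2/3): integrate log(3*t) against the kernel

(2**(2*s)*s*(s + 1)*(2*s + 3)*log(4) - 2*2**(2*s)*(s + 1)*(2*s + 3) + 6*2**s*s**2*(2*s + 3) + 2*2**s*(s + 1)*(2*s + 3) + sqrt(2)*s**2*(s + 1) - 3*s**2*(2*s + 3))/(2*6**s*s**2*(s + 1)*(2*s + 3))
  Re(s) > -3/2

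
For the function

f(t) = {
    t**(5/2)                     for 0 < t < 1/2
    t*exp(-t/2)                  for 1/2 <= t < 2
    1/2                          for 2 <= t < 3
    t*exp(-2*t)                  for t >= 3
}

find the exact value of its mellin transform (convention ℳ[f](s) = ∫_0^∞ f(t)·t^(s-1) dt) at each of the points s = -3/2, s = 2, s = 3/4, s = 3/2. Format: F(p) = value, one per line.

F(-3/2) = -sqrt(2)*sqrt(pi)*erfc(1/2) - sqrt(2)*exp(-1) - sqrt(3)/27 - 2*sqrt(2)*sqrt(pi)*erfc(sqrt(6)) + 2*sqrt(3)*exp(-6)/3 + sqrt(2)/12 + sqrt(2)*sqrt(pi)*erfc(1) + 1/2 + 2*sqrt(2)*exp(-1/4)
F(2) = -40*exp(-1) + sqrt(2)/144 + 25*exp(-6)/4 + 5/4 + 41*exp(-1/4)/2
F(3/4) = -2*2**(3/4)*uppergamma(7/4, 1) - 101*2**(3/4)/156 + 2**(1/4)*uppergamma(7/4, 6)/4 + 2*3**(3/4)/3 + 2*2**(3/4)*uppergamma(7/4, 1/4)
F(3/2) = -10*sqrt(2)*exp(-1) - 3*sqrt(2)*sqrt(pi)*erfc(1) - 2*sqrt(2)/3 + 3*sqrt(2)*sqrt(pi)*erfc(sqrt(6))/32 + 15*sqrt(3)*exp(-6)/8 + 1/64 + sqrt(3) + 3*sqrt(2)*sqrt(pi)*erfc(1/2) + 7*sqrt(2)*exp(-1/4)/2

reversing the shared t-power: t**(3/2) on [0, 1/2); exp(-t/2) on [1/2, 2); 1/(2*t) on [2, 3); …
f breaks at 1/2, 2, 3 into 4 integrals to sum
segment [0, 1/2) carries t**(5/2); integrate it
[1/2, 2) adds the kernel integral of t*exp(-t/2)
on [2, 3): add ∫ 1/2·t^(s-1) dt
over [3, ∞), the kernel integral of t*exp(-2*t) enters the sum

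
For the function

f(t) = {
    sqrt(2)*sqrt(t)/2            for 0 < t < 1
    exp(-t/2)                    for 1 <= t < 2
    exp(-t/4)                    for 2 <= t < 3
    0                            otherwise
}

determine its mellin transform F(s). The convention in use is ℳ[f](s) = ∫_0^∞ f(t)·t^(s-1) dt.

undo the common scale on t: sqrt(t) on [0, 1/2); exp(-t) on [1/2, 1); exp(-t/2) on [1, 3/2)
breakpoints 1, 2: one integral from each of the 3 segments
between 0 and 1 the integrand is sqrt(2)*sqrt(t)/2·t^(s-1)
piece [1, 2): integrate exp(-t/2) against the kernel
∫ exp(-t/4)·t^(s-1) over [2, 3)

(2**s*(2*s + 1)*uppergamma(s, 1/2) - 2**s*(2*s + 1)*uppergamma(s, 1) + 4**s*(2*s + 1)*uppergamma(s, 1/2) - 4**s*(2*s + 1)*uppergamma(s, 3/4) + sqrt(2))/(2*s + 1)
  Re(s) > -1/2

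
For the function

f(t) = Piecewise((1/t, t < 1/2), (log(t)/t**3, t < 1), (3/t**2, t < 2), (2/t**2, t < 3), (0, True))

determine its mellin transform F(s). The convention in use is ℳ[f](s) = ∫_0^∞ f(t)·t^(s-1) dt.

peel off the shared t-power: 1 on [0, 1/2); log(t)/t**2 on [1/2, 1); 3/t on [1, 2); …
the shared t-power comes off first: t on [0, 1/2); log(t)/t on [1/2, 1); 3 on [1, 2); …
summing 4 kernel integrals split by 1/2, 1, 2 yields ℳ[f](s)
piece [0, 1/2): integrate 1/t against the kernel
on [1/2, 1): add ∫ log(t)/t**3·t^(s-1) dt
segment 1 to 2 holds 3/t**2; add its integral
for t in [2, 3): the term is ∫ 2/t**2·t^(s-1)

2**(2 - s)*(-2*2**(s - 2)*(s - 2)*(s - 1) - 6*2**(s - 2)*(s - 1)*(-2*s + (s - 2)**2 + 5) + 2*2**(2*s - 4)*(s - 1)*(-2*s + (s - 2)**2 + 5) + 4*6**(s - 2)*(s - 1)*(-2*s + (s - 2)**2 + 5) + 4*(s - 2)**2*(s - 1)*log(2) - 4*(s - 2)*(s - 1)*log(2) + 4*(s - 2)*(s - 1) + (s - 2)*(-2*s + (s - 2)**2 + 5))/(2*(s - 2)*(s - 1)*(-2*s + (s - 2)**2 + 5))
  Re(s) > 1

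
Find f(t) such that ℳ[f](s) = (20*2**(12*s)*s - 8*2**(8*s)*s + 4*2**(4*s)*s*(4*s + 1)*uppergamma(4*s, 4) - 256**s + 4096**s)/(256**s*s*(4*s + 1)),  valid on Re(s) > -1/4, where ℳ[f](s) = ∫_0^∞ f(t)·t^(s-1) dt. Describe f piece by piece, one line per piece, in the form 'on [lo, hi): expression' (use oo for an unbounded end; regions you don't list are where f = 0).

invert the power substitution to get sqrt(t) on [0, 1); 2*sqrt(t) + 1 on [1, 4); exp(-2*sqrt(t)) on [4, ∞)
remove the power substitution first: t on [0, 1); 2*t + 1 on [1, 2); exp(-2*t) on [2, ∞)
cuts at 1, 16: linearity sums the 3 kernel integrals
for t in [0, 1): the term is ∫ t**(1/4)·t^(s-1)
∫ over [1, 16) of (2*t**(1/4) + 1)·t^(s-1) joins the sum
[16, ∞) adds the kernel integral of exp(-2*t**(1/4))

on [0, 1): t**(1/4)
on [1, 16): 2*t**(1/4) + 1
on [16, oo): exp(-2*t**(1/4))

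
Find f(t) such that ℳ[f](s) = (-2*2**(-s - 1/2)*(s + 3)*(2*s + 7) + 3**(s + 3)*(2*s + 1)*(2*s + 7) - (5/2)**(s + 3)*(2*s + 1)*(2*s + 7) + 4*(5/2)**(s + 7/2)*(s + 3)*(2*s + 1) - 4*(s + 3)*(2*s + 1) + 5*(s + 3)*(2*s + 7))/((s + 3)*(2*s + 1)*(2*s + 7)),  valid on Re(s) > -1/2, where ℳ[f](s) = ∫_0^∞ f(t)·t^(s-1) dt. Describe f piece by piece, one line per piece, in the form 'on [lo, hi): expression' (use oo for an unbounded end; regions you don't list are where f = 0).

on [0, 1/2): 3*sqrt(t)/2
on [1/2, 1): 5*sqrt(t)/2
on [1, 5/2): 2*t**(7/2)
on [5/2, 3): t**3

along the cuts 1/2, 1, 5/2, ℳ[f](s) splits into 4 integrals
between 0 and 1/2 the integrand is 3*sqrt(t)/2·t^(s-1)
between 1/2 and 1 the integrand is 5*sqrt(t)/2·t^(s-1)
for t in [1, 5/2): the term is ∫ 2*t**(7/2)·t^(s-1)
over [5/2, 3), the kernel integral of t**3 enters the sum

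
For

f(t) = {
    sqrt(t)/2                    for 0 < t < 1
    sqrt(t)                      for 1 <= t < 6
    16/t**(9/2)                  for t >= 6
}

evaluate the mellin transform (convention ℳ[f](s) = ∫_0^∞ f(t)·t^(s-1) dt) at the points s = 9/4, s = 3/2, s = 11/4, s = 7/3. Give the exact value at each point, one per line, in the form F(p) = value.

F(9/4) = -2/11 + 35080*6**(3/4)/2673
F(3/2) = 5759/324
F(11/4) = -2/13 + 54640*6**(1/4)/819
F(7/3) = -3/17 + 25340*6**(5/6)/1989

reversing the shared t-power: t**(3/2)/2 on [0, 1); t**(3/2) on [1, 6); 16/t**(7/2) on [6, ∞)
reversing the shared t-power: t/2 on [0, 1); t on [1, 6); 16/t**4 on [6, ∞)
remove the common scale on t first: t on [0, 1/2); 2*t on [1/2, 3); t**(-4) on [3, ∞)
cuts at 1, 6: linearity sums the 3 kernel integrals
segment 0 to 1 holds sqrt(t)/2; add its integral
on [1, 6) integrate f = sqrt(t) against the kernel
piece [6, ∞): integrate 16/t**(9/2) against the kernel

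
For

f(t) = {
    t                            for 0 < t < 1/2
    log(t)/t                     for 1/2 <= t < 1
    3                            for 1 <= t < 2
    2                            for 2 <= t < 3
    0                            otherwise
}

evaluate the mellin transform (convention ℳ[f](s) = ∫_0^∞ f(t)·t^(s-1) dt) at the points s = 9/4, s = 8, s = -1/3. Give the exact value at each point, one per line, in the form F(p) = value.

F(9/4) = 2**(3/4)*(-11544*2**(1/4) + 2340*log(2) + 2097 + 10400*sqrt(2) + 46800*6**(1/4))/11700
F(8) = log(2)/896 + 377491477/225792
F(-1/3) = 2**(1/3)*(-32*6**(2/3) - 48*2**(1/3) - 48*log(2) + 60 + 135*2**(2/3))/32

slice at 1/2, 1, 2, transform all 4 pieces, and sum them
piece [0, 1/2): integrate t against the kernel
for t in [1/2, 1): the term is ∫ log(t)/t·t^(s-1)
between 1 and 2 the integrand is 3·t^(s-1)
piece [2, 3): integrate 2 against the kernel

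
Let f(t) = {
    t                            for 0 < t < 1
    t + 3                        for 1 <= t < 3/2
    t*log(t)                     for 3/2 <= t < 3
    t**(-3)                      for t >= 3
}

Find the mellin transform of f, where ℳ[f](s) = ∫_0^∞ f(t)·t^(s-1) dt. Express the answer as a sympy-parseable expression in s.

the 4 pieces separated at 1, 3/2, 3 each add one integral
segment 0 to 1 holds t; add its integral
segment [1, 3/2) carries (t + 3); integrate it
for t in [3/2, 3): the term is ∫ t*log(t)·t^(s-1)
[3, ∞) adds the kernel integral of t**(-3)

(-162*2**s*s*(s - 3)*(s**2 + 2*s + 1) - 162*2**s*(s - 3)*(s**2 + 2*s + 1) - 81*3**s*s**2*(s - 3)*(s + 1)*log(3) + 81*3**s*s**2*(s - 3)*(s + 1)*log(2) - 81*3**s*s*(s - 3)*(s + 1)*log(3) + 81*3**s*s*(s - 3)*(s + 1)*log(2) + 81*3**s*s*(s - 3)*(s + 1) + 243*3**s*s*(s - 3)*(s**2 + 2*s + 1) + 162*3**s*(s - 3)*(s**2 + 2*s + 1) + 162*6**s*s**2*(s - 3)*(s + 1)*log(3) - 162*6**s*s*(s - 3)*(s + 1) + 162*6**s*s*(s - 3)*(s + 1)*log(3) - 2*6**s*s*(s + 1)*(s**2 + 2*s + 1))/(54*2**s*s*(s - 3)*(s + 1)*(s**2 + 2*s + 1))
  -1 < Re(s) < 3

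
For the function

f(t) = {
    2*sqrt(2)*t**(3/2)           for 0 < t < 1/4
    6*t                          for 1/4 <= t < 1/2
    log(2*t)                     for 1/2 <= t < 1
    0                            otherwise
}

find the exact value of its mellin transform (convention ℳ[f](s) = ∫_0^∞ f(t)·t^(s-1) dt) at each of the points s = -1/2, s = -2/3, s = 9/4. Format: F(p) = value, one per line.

F(-1/2) = -10 - log(4) + 21*sqrt(2)/2
F(-2/3) = -9*2**(1/3) - 9/4 - 3*log(2)/2 + 3*2**(5/6)/5 + 45*2**(2/3)/4
F(9/4) = -1253/6480 - 3*sqrt(2)/208 + 295*2**(3/4)/2106 + 4*log(2)/9

reversing the common scale on t: t**(3/2) on [0, 1/2); 3*t on [1/2, 1); log(t) on [1, 2)
along the cuts 1/4, 1/2, ℳ[f](s) splits into 3 integrals
between 0 and 1/4 the integrand is 2*sqrt(2)*t**(3/2)·t^(s-1)
[1/4, 1/2) adds the kernel integral of 6*t
the [1/2, 1) slice contributes ∫ log(2*t)·t^(s-1) dt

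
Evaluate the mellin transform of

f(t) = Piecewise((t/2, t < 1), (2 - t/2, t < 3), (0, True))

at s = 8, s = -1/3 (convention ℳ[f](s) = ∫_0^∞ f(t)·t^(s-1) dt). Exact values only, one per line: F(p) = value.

F(8) = 9839/18
F(-1/3) = 15/2 - 11*3**(2/3)/4

the common scale on t comes off first: t on [0, 1/2); 2 - t on [1/2, 3/2)
integrate the 2 segments split at 1, then add the results
the [0, 1) slice contributes ∫ t/2·t^(s-1) dt
over [1, 3), the kernel integral of (2 - t/2) enters the sum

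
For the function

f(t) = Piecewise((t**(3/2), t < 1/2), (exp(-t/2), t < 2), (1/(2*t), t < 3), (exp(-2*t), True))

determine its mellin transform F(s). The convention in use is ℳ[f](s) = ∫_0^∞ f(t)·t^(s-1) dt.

f breaks at 1/2, 2, 3 into 4 integrals to sum
∫ t**(3/2)·t^(s-1) over [0, 1/2)
[1/2, 2) adds the kernel integral of exp(-t/2)
on [2, 3): add ∫ 1/(2*t)·t^(s-1) dt
∫ exp(-2*t)·t^(s-1) over [3, ∞)

(12*24**s*(s - 1)*(2*s + 3)*uppergamma(s, 1/4) - 12*24**s*(s - 1)*(2*s + 3)*uppergamma(s, 1) - 3*24**s*(2*s + 3) + 2*36**s*(2*s + 3) + 12*6**s*(s - 1)*(2*s + 3)*uppergamma(s, 6) + 6*sqrt(2)*6**s*(s - 1))/(12*12**s*(s - 1)*(2*s + 3))
  Re(s) > -3/2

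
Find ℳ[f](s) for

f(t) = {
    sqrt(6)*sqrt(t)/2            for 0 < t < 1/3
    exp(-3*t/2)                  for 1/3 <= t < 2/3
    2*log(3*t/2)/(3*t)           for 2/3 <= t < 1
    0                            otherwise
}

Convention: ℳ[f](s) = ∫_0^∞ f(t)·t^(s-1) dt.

3**(-s - 1)*(3*2**s*(2*s + 1)*(s**2 - 2*s + 1)*uppergamma(s, 1/2) - 3*2**s*(2*s + 1)*(s**2 - 2*s + 1)*uppergamma(s, 1) + 2**s*(6*s + 3) + 3**s*s*(2*s + 1)*(-2*log(2) + 2*log(3)) + 3**s*(-4*s - 2) + 3**s*(2*s + 1)*(-2*log(3) + 2*log(2)) + sqrt(2)*(3*s**2 - 6*s + 3))/((2*s + 1)*(s**2 - 2*s + 1))
  Re(s) > -1/2

back out the common scale on t: sqrt(t) on [0, 1/2); exp(-t) on [1/2, 1); log(t)/t on [1, 3/2)
summing 3 kernel integrals split by 1/3, 2/3 yields ℳ[f](s)
piece [0, 1/3): integrate sqrt(6)*sqrt(t)/2 against the kernel
∫ exp(-3*t/2)·t^(s-1) over [1/3, 2/3)
segment 2/3 to 1 holds 2*log(3*t/2)/(3*t); add its integral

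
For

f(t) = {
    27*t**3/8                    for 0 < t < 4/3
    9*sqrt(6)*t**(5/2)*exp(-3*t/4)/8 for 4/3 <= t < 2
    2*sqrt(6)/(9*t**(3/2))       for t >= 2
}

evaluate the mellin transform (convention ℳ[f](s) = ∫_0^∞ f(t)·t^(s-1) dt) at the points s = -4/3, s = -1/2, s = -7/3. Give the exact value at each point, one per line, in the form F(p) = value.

F(-4/3) = 2**(2/3)*3**(1/3)*(-765*2**(1/6)*uppergamma(7/6, 3/2) + 5*3**(1/6) + 765*2**(1/6)*uppergamma(7/6, 1) + 459*2**(2/3))/510
F(-1/2) = sqrt(6)*(-900*E + (5 + 144*sqrt(2))*exp(5/2) + 720*exp(3/2))*exp(-5/2)/180
F(-7/3) = 2**(2/3)*3**(1/3)*(-1242*2**(1/6)*uppergamma(1/6, 3/2) + 4*3**(1/6) + 1242*2**(1/6)*uppergamma(1/6, 1) + 1863*2**(2/3))/1104

back out the common scale on t: t**3 on [0, 2); t**(5/2)*exp(-t/2) on [2, 3); t**(-3/2) on [3, ∞)
invert the shared t-power to get t on [0, 2); sqrt(t)*exp(-t/2) on [2, 3); t**(-7/2) on [3, ∞)
remove the shared t-power first: sqrt(t) on [0, 2); exp(-t/2) on [2, 3); t**(-4) on [3, ∞)
cuts at 4/3, 2: linearity sums the 3 kernel integrals
on [0, 4/3): add ∫ 27*t**3/8·t^(s-1) dt
on [4/3, 2) integrate f = 9*sqrt(6)*t**(5/2)*exp(-3*t/4)/8 against the kernel
on [2, ∞) integrate f = 2*sqrt(6)/(9*t**(3/2)) against the kernel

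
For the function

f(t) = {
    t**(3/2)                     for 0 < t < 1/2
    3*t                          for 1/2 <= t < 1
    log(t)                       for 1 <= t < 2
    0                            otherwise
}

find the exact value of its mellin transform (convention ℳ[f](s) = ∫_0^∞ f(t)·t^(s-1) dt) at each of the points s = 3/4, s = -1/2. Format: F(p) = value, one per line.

F(3/4) = -31*2**(3/4)/18 - 3*2**(1/4)/7 + 4*2**(3/4)*log(2)/3 + 220/63
F(-1/2) = -5*sqrt(2) - sqrt(2)*log(2) + 21/2

slice at 1/2, 1, transform all 3 pieces, and sum them
for t in [0, 1/2): the term is ∫ t**(3/2)·t^(s-1)
segment [1/2, 1) carries 3*t; integrate it
between 1 and 2 the integrand is log(t)·t^(s-1)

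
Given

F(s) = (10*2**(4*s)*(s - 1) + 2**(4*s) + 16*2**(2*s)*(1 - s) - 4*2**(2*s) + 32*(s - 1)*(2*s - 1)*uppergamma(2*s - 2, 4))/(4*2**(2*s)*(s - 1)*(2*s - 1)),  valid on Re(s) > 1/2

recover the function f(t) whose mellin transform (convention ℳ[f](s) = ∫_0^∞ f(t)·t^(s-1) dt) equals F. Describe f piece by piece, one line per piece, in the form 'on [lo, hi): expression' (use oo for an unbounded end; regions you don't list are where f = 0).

on [0, 1): 1/sqrt(t)
on [1, 4): (2*sqrt(t) + 1)/t
on [4, oo): exp(-2*sqrt(t))/t

reversing the shared t-power: sqrt(t) on [0, 1); 2*sqrt(t) + 1 on [1, 4); exp(-2*sqrt(t)) on [4, ∞)
the power substitution comes off first: t on [0, 1); 2*t + 1 on [1, 2); exp(-2*t) on [2, ∞)
linearity at 1, 4 turns ℳ[f](s) into 3 summed integrals
on [0, 1): add ∫ 1/sqrt(t)·t^(s-1) dt
between 1 and 4 the integrand is (2*sqrt(t) + 1)/t·t^(s-1)
the [4, ∞) slice contributes ∫ exp(-2*sqrt(t))/t·t^(s-1) dt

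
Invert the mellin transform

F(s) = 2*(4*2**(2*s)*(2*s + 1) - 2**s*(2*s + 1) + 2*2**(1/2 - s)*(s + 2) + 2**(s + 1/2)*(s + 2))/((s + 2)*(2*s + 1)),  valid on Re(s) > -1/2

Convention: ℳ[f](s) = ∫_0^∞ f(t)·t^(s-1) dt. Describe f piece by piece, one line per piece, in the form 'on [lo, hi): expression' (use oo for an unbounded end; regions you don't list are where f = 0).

on [0, 1/2): 5*sqrt(t)
on [1/2, 2): sqrt(t)
on [2, 4): t**2/2

summing 3 kernel integrals split by 1/2, 2 yields ℳ[f](s)
between 0 and 1/2 the integrand is 5*sqrt(t)·t^(s-1)
∫ over [1/2, 2) of sqrt(t)·t^(s-1) joins the sum
on [2, 4) integrate f = t**2/2 against the kernel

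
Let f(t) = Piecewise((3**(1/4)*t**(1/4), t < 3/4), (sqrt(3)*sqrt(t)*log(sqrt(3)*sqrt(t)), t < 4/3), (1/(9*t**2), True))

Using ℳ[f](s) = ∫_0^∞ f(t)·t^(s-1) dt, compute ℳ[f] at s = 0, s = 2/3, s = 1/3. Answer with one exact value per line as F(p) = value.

strip the common scale on t: t**(1/4) on [0, 9/4); sqrt(t)*log(sqrt(t)) on [9/4, 4); t**(-2) on [4, ∞)
peel off the power substitution: sqrt(t) on [0, 3/2); t*log(t) on [3/2, 2); t**(-4) on [2, ∞)
summing 3 kernel integrals split by 3/4, 4/3 yields ℳ[f](s)
segment [0, 3/4) carries 3**(1/4)*t**(1/4); integrate it
segment 3/4 to 4/3 holds sqrt(3)*sqrt(t)*log(sqrt(3)*sqrt(t)); add its integral
over [4/3, ∞), the kernel integral of 1/(9*t**2) enters the sum

F(0) = -31/32 + log(128/27) + 2*sqrt(6)
F(2/3) = -9*6**(2/3)*log(3)/28 - 719*6**(1/3)/1568 + 27*6**(2/3)/196 + 9*6**(2/3)*log(2)/28 + 9*6**(1/6)/11 + 8*6**(1/3)*log(2)/7
F(1/3) = -9*6**(1/3)*log(3)/10 - 187*6**(2/3)/400 + 27*6**(1/3)/50 + 9*6**(1/3)*log(2)/10 + 4*6**(2/3)*log(2)/5 + 3*6**(5/6)/7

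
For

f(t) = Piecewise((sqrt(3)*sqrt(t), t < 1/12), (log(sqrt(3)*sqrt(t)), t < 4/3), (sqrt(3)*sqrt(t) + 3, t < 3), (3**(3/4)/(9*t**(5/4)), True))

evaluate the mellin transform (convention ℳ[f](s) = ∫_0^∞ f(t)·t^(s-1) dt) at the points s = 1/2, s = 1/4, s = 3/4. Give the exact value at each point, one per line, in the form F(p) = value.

undo the common scale on t: sqrt(t) on [0, 1/4); log(sqrt(t)) on [1/4, 4); sqrt(t) + 3 on [4, 9); …
reversing the power substitution: t on [0, 1/2); log(t) on [1/2, 2); t + 3 on [2, 3); …
cuts at 1/12, 4/3, 3: linearity sums the 4 kernel integrals
on [0, 1/12) integrate f = sqrt(3)*sqrt(t) against the kernel
∫ over [1/12, 4/3) of log(sqrt(3)*sqrt(t))·t^(s-1) joins the sum
on [4/3, 3): add ∫ (sqrt(3)*sqrt(t) + 3)·t^(s-1) dt
the [3, ∞) slice contributes ∫ 3**(3/4)/(9*t**(5/4))·t^(s-1) dt

F(1/2) = sqrt(3)*(16*sqrt(3) + 540*log(2) + 891)/324
F(1/4) = sqrt(2)*3**(3/4)*(-330 + sqrt(2) + 108*log(2) + 144*sqrt(6))/54
F(3/4) = sqrt(2)*3**(1/4)*(-1139 + 30*sqrt(2) + 270*log(2) + 864*sqrt(6))/270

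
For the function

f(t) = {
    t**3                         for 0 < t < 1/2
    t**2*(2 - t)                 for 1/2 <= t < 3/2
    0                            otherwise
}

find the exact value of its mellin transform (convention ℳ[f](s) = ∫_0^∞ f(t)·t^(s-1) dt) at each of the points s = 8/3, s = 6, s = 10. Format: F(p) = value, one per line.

F(8/3) = 3*2**(1/3)*(-20 + 1053*3**(2/3))/7616
F(6) = 9839/4608
F(10) = 2125757/319488

remove the shared t-power first: t on [0, 1/2); 2 - t on [1/2, 3/2)
slice at 1/2, transform all 2 pieces, and sum them
on [0, 1/2): add ∫ t**3·t^(s-1) dt
on [1/2, 3/2): add ∫ t**2*(2 - t)·t^(s-1) dt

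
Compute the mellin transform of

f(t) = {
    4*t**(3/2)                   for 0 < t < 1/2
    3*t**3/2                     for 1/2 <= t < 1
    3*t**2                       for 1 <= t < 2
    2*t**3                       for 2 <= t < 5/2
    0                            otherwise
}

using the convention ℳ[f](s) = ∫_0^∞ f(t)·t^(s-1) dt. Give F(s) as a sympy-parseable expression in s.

(-256*2**s*(s + 2)*(2*s + 3) + 192*2**s*(s + 3)*(2*s + 3) + 32*2**(1/2 - s)*(s + 2)*(s + 3) + 24*(s + 2)*(2*s + 3) - 48*(s + 3)*(2*s + 3) + 500*5**s*(s + 2)*(2*s + 3)/2**s - 3*(s + 2)*(2*s + 3)/2**s)/(16*(s + 2)*(s + 3)*(2*s + 3))
  Re(s) > -3/2

summing 4 kernel integrals split by 1/2, 1, 2 yields ℳ[f](s)
segment [0, 1/2) carries 4*t**(3/2); integrate it
segment [1/2, 1) carries 3*t**3/2; integrate it
the [1, 2) slice contributes ∫ 3*t**2·t^(s-1) dt
for t in [2, 5/2): the term is ∫ 2*t**3·t^(s-1)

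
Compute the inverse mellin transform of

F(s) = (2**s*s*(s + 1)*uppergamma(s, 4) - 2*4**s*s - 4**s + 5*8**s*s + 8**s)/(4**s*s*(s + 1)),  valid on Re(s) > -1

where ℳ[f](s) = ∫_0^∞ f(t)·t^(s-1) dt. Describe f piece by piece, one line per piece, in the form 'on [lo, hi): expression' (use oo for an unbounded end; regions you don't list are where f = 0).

decompose at 1, 2; ℳ[f](s) sums the 3 pieces' integrals
the [0, 1) slice contributes ∫ t·t^(s-1) dt
segment 1 to 2 holds (2*t + 1); add its integral
between 2 and ∞ the integrand is exp(-2*t)·t^(s-1)

on [0, 1): t
on [1, 2): 2*t + 1
on [2, oo): exp(-2*t)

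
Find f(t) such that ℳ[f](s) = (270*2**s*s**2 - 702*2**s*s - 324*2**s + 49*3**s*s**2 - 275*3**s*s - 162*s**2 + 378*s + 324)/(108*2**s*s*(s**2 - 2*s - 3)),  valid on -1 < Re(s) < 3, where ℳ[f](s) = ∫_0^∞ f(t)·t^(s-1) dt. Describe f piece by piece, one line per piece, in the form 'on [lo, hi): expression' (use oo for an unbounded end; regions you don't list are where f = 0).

summing 4 kernel integrals split by 1/2, 1, 3/2 yields ℳ[f](s)
segment [0, 1/2) carries t; integrate it
the [1/2, 1) slice contributes ∫ (2*t + 1)·t^(s-1) dt
between 1 and 3/2 the integrand is t/2·t^(s-1)
on [3/2, ∞): add ∫ t**(-3)·t^(s-1) dt

on [0, 1/2): t
on [1/2, 1): 2*t + 1
on [1, 3/2): t/2
on [3/2, oo): t**(-3)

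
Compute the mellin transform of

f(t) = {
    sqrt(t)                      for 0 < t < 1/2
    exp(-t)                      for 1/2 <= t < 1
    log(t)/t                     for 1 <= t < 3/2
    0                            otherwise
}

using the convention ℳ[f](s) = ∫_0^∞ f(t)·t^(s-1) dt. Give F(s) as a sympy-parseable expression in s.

cuts at 1/2, 1: linearity sums the 3 kernel integrals
piece [0, 1/2): integrate sqrt(t) against the kernel
∫ over [1/2, 1) of exp(-t)·t^(s-1) joins the sum
on [1, 3/2) integrate f = log(t)/t against the kernel

(3*2**s*(2*s + 1)*(s**2 - 2*s + 1)*uppergamma(s, 1/2) - 3*2**s*(2*s + 1)*(s**2 - 2*s + 1)*uppergamma(s, 1) + 3*2**s*(2*s + 1) + 3**s*s*(2*s + 1)*(-2*log(2) + 2*log(3)) - 2*3**s*(2*s + 1) + 3**s*(2*s + 1)*(-2*log(3) + 2*log(2)) + 3*sqrt(2)*(s**2 - 2*s + 1))/(3*2**s*(2*s + 1)*(s**2 - 2*s + 1))
  Re(s) > -1/2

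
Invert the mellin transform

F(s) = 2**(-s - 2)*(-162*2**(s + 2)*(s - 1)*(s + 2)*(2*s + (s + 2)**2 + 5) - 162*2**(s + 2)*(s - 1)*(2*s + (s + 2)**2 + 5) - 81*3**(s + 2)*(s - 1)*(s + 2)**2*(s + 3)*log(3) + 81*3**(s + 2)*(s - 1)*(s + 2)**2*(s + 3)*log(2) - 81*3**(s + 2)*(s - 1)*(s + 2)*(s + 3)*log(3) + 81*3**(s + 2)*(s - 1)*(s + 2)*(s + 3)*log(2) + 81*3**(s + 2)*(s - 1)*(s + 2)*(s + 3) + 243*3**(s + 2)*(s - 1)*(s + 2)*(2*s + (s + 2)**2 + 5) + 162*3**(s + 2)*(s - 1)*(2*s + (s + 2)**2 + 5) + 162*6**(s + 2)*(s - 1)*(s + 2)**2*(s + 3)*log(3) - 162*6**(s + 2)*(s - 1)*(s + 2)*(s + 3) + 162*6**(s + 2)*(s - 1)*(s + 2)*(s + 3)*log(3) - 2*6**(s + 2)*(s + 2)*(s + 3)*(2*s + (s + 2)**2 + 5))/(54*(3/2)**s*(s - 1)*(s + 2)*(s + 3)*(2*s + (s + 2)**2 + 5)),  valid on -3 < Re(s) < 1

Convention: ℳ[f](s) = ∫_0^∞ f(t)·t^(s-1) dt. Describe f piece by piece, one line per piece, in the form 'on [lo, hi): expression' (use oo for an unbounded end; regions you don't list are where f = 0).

the common scale on t comes off first: t**3 on [0, 1); t**2*(t + 3) on [1, 3/2); t**3*log(t) on [3/2, 3); …
remove the shared t-power first: t on [0, 1); t + 3 on [1, 3/2); t*log(t) on [3/2, 3); …
breakpoints 2/3, 1, 2: one integral from each of the 4 segments
∫ 27*t**3/8·t^(s-1) over [0, 2/3)
[2/3, 1) adds the kernel integral of 9*t**2*(3*t/2 + 3)/4
for t in [1, 2): the term is ∫ 27*t**3*log(3*t/2)/8·t^(s-1)
segment [2, ∞) carries 2/(3*t); integrate it

on [0, 2/3): 27*t**3/8
on [2/3, 1): 9*t**2*(3*t/2 + 3)/4
on [1, 2): 27*t**3*log(3*t/2)/8
on [2, oo): 2/(3*t)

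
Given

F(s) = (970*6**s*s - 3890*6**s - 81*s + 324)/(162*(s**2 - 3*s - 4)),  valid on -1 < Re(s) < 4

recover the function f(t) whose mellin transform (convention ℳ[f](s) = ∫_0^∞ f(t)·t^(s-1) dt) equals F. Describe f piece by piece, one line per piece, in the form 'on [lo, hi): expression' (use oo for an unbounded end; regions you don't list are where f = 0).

on [0, 1): t/2
on [1, 6): t
on [6, oo): 16/t**4

undo the common scale on t: t on [0, 1/2); 2*t on [1/2, 3); t**(-4) on [3, ∞)
integrate the 3 segments split at 1, 6, then add the results
∫ over [0, 1) of t/2·t^(s-1) joins the sum
over [1, 6), the kernel integral of t enters the sum
between 6 and ∞ the integrand is 16/t**4·t^(s-1)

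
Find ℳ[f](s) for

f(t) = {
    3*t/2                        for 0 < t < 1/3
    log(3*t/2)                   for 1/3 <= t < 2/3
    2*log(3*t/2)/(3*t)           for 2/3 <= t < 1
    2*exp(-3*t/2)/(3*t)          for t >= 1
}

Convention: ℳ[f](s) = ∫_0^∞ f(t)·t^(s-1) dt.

peel off the common scale on t: t on [0, 1/2); log(t) on [1/2, 1); log(t)/t on [1, 3/2); …
invert the shared t-power to get t**2 on [0, 1/2); t*log(t) on [1/2, 1); log(t) on [1, 3/2); …
treat the 4 regions marked off by 1/3, 2/3, 1 separately and sum
segment [0, 1/3) carries 3*t/2; integrate it
[1/3, 2/3) adds the kernel integral of log(3*t/2)
over [2/3, 1), the kernel integral of 2*log(3*t/2)/(3*t) enters the sum
on [1, ∞) integrate f = 2*exp(-3*t/2)/(3*t) against the kernel

(6*2**s*(s - 1)**2*(s + 1)*(2*s + (s - 1)**2 - 1)*uppergamma(s - 1, 3/2) - 6*2**s*(s - 1)**2*(s + 1) + 6*2**s*(s + 1)*(2*s + (s - 1)**2 - 1) + 3**s*(s - 1)*(s + 1)*(-4*log(2) + 4*log(3))*(2*s + (s - 1)**2 - 1) - 4*3**s*(s + 1)*(2*s + (s - 1)**2 - 1) + 6*(s - 1)**3*(s + 1)*log(2) + 6*(s - 1)**2*(s + 1)*log(2) + 6*(s - 1)**2*(s + 1) + 3*(s - 1)**2*(2*s + (s - 1)**2 - 1))/(6*3**s*(s - 1)**2*(s + 1)*(2*s + (s - 1)**2 - 1))
  Re(s) > -1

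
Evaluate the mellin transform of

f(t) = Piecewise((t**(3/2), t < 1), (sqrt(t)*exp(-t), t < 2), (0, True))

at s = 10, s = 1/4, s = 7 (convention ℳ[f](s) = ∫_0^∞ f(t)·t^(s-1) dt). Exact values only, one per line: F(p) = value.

F(10) = (-133108299970*sqrt(2) + (-15058768725*sqrt(pi)*erfc(sqrt(2)) + 2048 + 15058768725*sqrt(pi)*erfc(1))*exp(2) + 61140961870*E)*exp(-2)/23552
F(1/4) = -uppergamma(3/4, 2) + uppergamma(3/4, 1) + 4/7
F(7) = (-20258662*sqrt(2) + (-2297295*sqrt(pi)*erfc(sqrt(2)) + 256 + 2297295*sqrt(pi)*erfc(1))*exp(2) + 9327050*E)*exp(-2)/2176

the shared t-power comes off first: t on [0, 1); exp(-t) on [1, 2)
breakpoints 1: one integral from each of the 2 segments
piece [0, 1): integrate t**(3/2) against the kernel
segment 1 to 2 holds sqrt(t)*exp(-t); add its integral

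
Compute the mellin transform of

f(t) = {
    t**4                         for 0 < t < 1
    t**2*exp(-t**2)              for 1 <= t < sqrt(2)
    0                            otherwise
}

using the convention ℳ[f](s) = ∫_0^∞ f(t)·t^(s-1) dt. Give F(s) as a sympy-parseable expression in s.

back out the shared t-power: t**2 on [0, 1); exp(-t**2) on [1, sqrt(2))
remove the power substitution first: t on [0, 1); exp(-t) on [1, 2)
integrate the 2 segments split at 1, then add the results
piece [0, 1): integrate t**4 against the kernel
on [1, sqrt(2)): add ∫ t**2*exp(-t**2)·t^(s-1) dt

((s + 4)*uppergamma(s/2 + 1, 1) - (s + 4)*uppergamma(s/2 + 1, 2) + 2)/(2*(s + 4))
  Re(s) > -4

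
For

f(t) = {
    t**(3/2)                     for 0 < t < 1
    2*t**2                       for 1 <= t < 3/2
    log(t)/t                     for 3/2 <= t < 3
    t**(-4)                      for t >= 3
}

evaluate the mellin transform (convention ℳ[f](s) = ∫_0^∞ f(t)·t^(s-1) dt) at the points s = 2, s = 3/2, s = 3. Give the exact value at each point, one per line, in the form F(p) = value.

F(2) = 1759/2016 + 3*log(2)/2 + 3*log(3)/2
F(3/2) = -538*sqrt(3)/135 - 5/21 + log(2**(sqrt(6))*3**(-sqrt(6) + 2*sqrt(3))) + 83*sqrt(6)/28
F(3) = 9*log(2)/8 + 271/180 + 27*log(3)/8

integrate the 4 segments split at 1, 3/2, 3, then add the results
piece [0, 1): integrate t**(3/2) against the kernel
[1, 3/2) adds the kernel integral of 2*t**2
[3/2, 3) adds the kernel integral of log(t)/t
[3, ∞) adds the kernel integral of t**(-4)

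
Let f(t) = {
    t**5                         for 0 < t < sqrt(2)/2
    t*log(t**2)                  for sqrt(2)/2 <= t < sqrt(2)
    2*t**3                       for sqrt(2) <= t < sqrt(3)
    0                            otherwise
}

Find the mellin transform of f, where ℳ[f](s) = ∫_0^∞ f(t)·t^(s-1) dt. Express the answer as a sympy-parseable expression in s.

remove the shared t-power first: t**3 on [0, sqrt(2)/2); log(t**2)/t on [sqrt(2)/2, sqrt(2)); 2*t on [sqrt(2), sqrt(3))
peel off the shared t-power: t**4 on [0, sqrt(2)/2); log(t**2) on [sqrt(2)/2, sqrt(2)); 2*t**2 on [sqrt(2), sqrt(3))
undo the power substitution: t**2 on [0, 1/2); log(t) on [1/2, 2); 2*t on [2, 3)
f breaks at sqrt(2)/2, sqrt(2) into 3 integrals to sum
∫ t**5·t^(s-1) over [0, sqrt(2)/2)
∫ t*log(t**2)·t^(s-1) over [sqrt(2)/2, sqrt(2))
the [sqrt(2), sqrt(3)) slice contributes ∫ 2*t**3·t^(s-1) dt

2**(1/2 - s/2)*(-32*2**s*(s + 1)**2*(s + 5) + 8*2**s*(s + 1)*(s + 3)*(s + 5)*log(2) - 16*2**s*(s + 3)*(s + 5) + 24*6**(s/2 + 1/2)*(s + 1)**2*(s + 5) + (s + 1)**2*(s + 3) + 4*(s + 1)*(s + 3)*(s + 5)*log(2) + 8*(s + 3)*(s + 5))/(8*(s + 1)**2*(s + 3)*(s + 5))
  Re(s) > -5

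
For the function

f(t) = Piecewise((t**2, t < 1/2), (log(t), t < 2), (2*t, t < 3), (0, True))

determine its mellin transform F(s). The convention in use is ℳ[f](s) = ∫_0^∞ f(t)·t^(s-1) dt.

integrate the 3 segments split at 1/2, 2, then add the results
piece [0, 1/2): integrate t**2 against the kernel
∫ log(t)·t^(s-1) over [1/2, 2)
∫ over [2, 3) of 2*t·t^(s-1) joins the sum

(-16*2**(2*s)*s**2*(s + 2) + 4*2**(2*s)*s*(s + 1)*(s + 2)*log(2) - 4*2**(2*s)*(s + 1)*(s + 2) + 24*6**s*s**2*(s + 2) + s**2*(s + 1) + 4*s*(s + 1)*(s + 2)*log(2) + 4*(s + 1)*(s + 2))/(4*2**s*s**2*(s + 1)*(s + 2))
  Re(s) > -2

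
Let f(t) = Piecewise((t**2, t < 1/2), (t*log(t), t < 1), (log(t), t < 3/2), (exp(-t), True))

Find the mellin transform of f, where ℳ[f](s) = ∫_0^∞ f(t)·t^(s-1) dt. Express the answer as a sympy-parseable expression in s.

(4*2**s*s**2*(s + 2)*(s**2 + 2*s + 1)*uppergamma(s, 3/2) - 4*2**s*s**2*(s + 2) + 4*2**s*(s + 2)*(s**2 + 2*s + 1) + 3**s*s*(s + 2)*(-4*log(2) + 4*log(3))*(s**2 + 2*s + 1) - 4*3**s*(s + 2)*(s**2 + 2*s + 1) + s**3*(s + 2)*log(4) + s**2*(s + 2)*log(4) + 2*s**2*(s + 2) + s**2*(s**2 + 2*s + 1))/(4*2**s*s**2*(s + 2)*(s**2 + 2*s + 1))
  Re(s) > -2

decompose at 1/2, 1, 3/2; ℳ[f](s) sums the 4 pieces' integrals
segment 0 to 1/2 holds t**2; add its integral
∫ t*log(t)·t^(s-1) over [1/2, 1)
for t in [1, 3/2): the term is ∫ log(t)·t^(s-1)
∫ over [3/2, ∞) of exp(-t)·t^(s-1) joins the sum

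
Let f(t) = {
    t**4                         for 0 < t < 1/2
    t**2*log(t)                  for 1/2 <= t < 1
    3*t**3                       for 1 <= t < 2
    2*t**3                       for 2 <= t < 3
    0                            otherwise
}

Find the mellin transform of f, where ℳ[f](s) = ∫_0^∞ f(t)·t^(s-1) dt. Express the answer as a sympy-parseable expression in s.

(128*2**(2*s)*(s + 4)*(2*s - (s + 3)**2 + 5) + 16*2**s*(s + 3)*(s + 4) - 48*2**s*(s + 4)*(2*s - (s + 3)**2 + 5) + 864*6**s*(s + 4)*(2*s - (s + 3)**2 + 5) - 4*(s + 3)**2*(s + 4)*log(2) - 4*(s + 3)*(s + 4) + 4*(s + 3)*(s + 4)*log(2) + (s + 3)*(2*s - (s + 3)**2 + 5))/(16*2**s*(s + 3)*(s + 4)*(2*s - (s + 3)**2 + 5))
  Re(s) > -4

reversing the shared t-power: t**3 on [0, 1/2); t*log(t) on [1/2, 1); 3*t**2 on [1, 2); …
remove the shared t-power first: t on [0, 1/2); log(t)/t on [1/2, 1); 3 on [1, 2); …
breakpoints 1/2, 1, 2: one integral from each of the 4 segments
the [0, 1/2) slice contributes ∫ t**4·t^(s-1) dt
[1/2, 1) adds the kernel integral of t**2*log(t)
∫ 3*t**3·t^(s-1) over [1, 2)
on [2, 3): add ∫ 2*t**3·t^(s-1) dt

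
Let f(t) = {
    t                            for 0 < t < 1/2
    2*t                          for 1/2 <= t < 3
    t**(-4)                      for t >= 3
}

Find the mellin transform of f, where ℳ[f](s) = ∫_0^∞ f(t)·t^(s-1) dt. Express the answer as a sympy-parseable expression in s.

(970*6**s*s - 3890*6**s - 81*s + 324)/(162*2**s*(s**2 - 3*s - 4))
  -1 < Re(s) < 4

linearity at 1/2, 3 turns ℳ[f](s) into 3 summed integrals
∫ over [0, 1/2) of t·t^(s-1) joins the sum
for t in [1/2, 3): the term is ∫ 2*t·t^(s-1)
segment 3 to ∞ holds t**(-4); add its integral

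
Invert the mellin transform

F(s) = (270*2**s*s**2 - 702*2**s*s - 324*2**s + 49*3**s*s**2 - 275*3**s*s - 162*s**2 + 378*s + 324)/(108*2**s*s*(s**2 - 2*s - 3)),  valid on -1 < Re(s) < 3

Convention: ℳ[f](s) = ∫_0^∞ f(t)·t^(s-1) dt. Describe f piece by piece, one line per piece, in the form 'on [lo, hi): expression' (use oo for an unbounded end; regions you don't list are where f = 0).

integrate the 4 segments split at 1/2, 1, 3/2, then add the results
[0, 1/2) adds the kernel integral of t
between 1/2 and 1 the integrand is (2*t + 1)·t^(s-1)
the [1, 3/2) slice contributes ∫ t/2·t^(s-1) dt
between 3/2 and ∞ the integrand is t**(-3)·t^(s-1)

on [0, 1/2): t
on [1/2, 1): 2*t + 1
on [1, 3/2): t/2
on [3/2, oo): t**(-3)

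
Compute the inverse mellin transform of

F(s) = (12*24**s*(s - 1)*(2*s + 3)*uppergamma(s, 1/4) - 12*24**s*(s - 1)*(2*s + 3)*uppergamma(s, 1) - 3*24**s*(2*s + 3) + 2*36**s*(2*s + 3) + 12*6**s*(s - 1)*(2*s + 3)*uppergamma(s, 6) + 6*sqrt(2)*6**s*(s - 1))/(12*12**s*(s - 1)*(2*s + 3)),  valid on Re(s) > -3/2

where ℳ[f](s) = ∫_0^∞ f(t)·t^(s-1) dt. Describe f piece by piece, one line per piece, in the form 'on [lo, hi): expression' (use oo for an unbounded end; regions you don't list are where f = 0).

on [0, 1/2): t**(3/2)
on [1/2, 2): exp(-t/2)
on [2, 3): 1/(2*t)
on [3, oo): exp(-2*t)

breakpoints 1/2, 2, 3: one integral from each of the 4 segments
segment [0, 1/2) carries t**(3/2); integrate it
over [1/2, 2), the kernel integral of exp(-t/2) enters the sum
on [2, 3): add ∫ 1/(2*t)·t^(s-1) dt
over [3, ∞), the kernel integral of exp(-2*t) enters the sum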